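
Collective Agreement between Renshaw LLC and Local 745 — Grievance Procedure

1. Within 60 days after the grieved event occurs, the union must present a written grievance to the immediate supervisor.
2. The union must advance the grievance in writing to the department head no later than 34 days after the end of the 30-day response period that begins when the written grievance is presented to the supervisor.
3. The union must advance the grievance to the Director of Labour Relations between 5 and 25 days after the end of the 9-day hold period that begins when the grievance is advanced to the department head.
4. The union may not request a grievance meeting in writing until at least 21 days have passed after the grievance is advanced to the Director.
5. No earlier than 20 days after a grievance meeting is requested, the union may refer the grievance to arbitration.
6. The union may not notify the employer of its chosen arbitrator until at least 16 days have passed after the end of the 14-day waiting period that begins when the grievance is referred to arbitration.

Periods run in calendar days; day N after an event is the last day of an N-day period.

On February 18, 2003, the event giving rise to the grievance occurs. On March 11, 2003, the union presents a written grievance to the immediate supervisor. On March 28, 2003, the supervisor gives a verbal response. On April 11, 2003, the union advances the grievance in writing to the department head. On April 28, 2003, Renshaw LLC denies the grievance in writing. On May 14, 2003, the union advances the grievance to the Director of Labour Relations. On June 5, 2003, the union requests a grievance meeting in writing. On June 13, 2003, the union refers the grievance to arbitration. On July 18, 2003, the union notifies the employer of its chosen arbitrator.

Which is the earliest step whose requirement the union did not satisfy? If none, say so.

(1) due by February 18, 2003 + 60 days = April 19, 2003; completed March 11, 2003, before the deadline.
(2) due by April 10, 2003 + 34 days = May 14, 2003; done April 11, 2003 — timely.
(3) the permitted window runs from April 20, 2003 + 5 = April 25, 2003 to April 20, 2003 + 25 = May 15, 2003; done May 14, 2003, which is between those dates.
(4) permitted from May 14, 2003 + 21 days = June 4, 2003 onward; done June 5, 2003 — permitted.
(5) permitted from June 5, 2003 + 20 days = June 25, 2003 onward; acted on June 13, 2003, 12 days prematurely.

Step 5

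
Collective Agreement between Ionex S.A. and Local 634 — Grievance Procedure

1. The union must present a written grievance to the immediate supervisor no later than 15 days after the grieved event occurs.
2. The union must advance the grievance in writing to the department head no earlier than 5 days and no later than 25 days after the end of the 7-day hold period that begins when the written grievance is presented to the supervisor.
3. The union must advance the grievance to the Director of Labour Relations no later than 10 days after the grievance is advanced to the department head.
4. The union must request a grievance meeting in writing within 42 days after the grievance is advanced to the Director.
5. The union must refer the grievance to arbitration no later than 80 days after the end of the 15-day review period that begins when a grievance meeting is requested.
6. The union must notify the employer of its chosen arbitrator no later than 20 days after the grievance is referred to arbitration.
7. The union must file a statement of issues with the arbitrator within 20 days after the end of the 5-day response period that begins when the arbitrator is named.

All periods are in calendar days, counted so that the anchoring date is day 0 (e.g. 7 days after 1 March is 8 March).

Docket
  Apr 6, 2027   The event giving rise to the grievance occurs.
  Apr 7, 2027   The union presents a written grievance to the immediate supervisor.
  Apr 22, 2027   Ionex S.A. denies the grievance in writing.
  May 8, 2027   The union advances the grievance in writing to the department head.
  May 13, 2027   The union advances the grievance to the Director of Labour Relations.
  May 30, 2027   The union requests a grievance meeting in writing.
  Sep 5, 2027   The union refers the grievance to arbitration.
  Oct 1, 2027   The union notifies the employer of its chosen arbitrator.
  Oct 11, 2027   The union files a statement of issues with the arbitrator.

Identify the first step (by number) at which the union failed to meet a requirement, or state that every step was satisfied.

(1) due by Apr 6, 2027 + 15 days = Apr 21, 2027; done Apr 7, 2027 — timely.
(2) the permitted window runs from Apr 14, 2027 + 5 = Apr 19, 2027 to Apr 14, 2027 + 25 = May 9, 2027; done May 8, 2027 — within the window.
(3) due by May 8, 2027 + 10 days = May 18, 2027; completed May 13, 2027, before the deadline.
(4) due by May 13, 2027 + 42 days = Jun 24, 2027; done May 30, 2027 — timely.
(5) due by Jun 14, 2027 + 80 days = Sep 2, 2027; not done until Sep 5, 2027, 3 days after the deadline.
Later steps need not be reached.

Step 5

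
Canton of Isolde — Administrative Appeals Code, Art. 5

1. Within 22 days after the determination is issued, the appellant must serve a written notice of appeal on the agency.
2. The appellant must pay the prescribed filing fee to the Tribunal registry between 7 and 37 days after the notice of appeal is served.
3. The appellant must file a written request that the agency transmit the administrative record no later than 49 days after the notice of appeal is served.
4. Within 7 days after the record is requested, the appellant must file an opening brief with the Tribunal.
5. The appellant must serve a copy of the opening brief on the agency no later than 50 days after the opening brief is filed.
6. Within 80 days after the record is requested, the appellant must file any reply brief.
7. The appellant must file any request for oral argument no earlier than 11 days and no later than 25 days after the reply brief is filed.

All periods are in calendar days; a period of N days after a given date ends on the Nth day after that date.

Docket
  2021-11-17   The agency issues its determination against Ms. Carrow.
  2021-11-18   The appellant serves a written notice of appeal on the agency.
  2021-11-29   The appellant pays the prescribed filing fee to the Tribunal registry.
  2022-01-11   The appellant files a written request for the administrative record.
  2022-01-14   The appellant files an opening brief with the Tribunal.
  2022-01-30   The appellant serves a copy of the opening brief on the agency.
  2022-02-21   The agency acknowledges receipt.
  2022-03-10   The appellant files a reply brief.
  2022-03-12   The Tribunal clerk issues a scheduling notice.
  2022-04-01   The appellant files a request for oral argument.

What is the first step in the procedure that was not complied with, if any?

Step 3

Step 1 — counting 22 days from 2021-11-17 (when the determination is issued) gives a deadline of 2021-12-09; done 2021-11-18 — timely.
Step 2 — 7 and 37 days from 2021-11-18 (when the notice of appeal is served) are 2021-11-25 and 2021-12-25 respectively; 2021-11-29 falls inside that range.
Step 3 — counting 49 days from 2021-11-18 (when the notice of appeal is served) gives a deadline of 2022-01-06; not done until 2022-01-11, 5 days after the deadline.
No need to go further; step 3 was not satisfied.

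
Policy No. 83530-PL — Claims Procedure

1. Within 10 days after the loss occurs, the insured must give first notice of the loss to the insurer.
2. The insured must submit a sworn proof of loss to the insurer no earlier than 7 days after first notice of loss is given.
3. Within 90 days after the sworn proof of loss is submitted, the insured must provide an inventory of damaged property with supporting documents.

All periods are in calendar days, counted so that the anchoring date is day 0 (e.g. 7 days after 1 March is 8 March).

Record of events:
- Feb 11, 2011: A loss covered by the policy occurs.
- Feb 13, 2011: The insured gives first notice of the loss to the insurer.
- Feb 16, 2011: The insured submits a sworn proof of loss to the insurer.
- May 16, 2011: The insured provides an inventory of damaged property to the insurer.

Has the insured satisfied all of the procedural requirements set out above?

(1) due by Feb 11, 2011 + 10 days = Feb 21, 2011; completed Feb 13, 2011, before the deadline.
(2) permitted from Feb 13, 2011 + 7 days = Feb 20, 2011 onward; done Feb 16, 2011 — 4 days too early.

No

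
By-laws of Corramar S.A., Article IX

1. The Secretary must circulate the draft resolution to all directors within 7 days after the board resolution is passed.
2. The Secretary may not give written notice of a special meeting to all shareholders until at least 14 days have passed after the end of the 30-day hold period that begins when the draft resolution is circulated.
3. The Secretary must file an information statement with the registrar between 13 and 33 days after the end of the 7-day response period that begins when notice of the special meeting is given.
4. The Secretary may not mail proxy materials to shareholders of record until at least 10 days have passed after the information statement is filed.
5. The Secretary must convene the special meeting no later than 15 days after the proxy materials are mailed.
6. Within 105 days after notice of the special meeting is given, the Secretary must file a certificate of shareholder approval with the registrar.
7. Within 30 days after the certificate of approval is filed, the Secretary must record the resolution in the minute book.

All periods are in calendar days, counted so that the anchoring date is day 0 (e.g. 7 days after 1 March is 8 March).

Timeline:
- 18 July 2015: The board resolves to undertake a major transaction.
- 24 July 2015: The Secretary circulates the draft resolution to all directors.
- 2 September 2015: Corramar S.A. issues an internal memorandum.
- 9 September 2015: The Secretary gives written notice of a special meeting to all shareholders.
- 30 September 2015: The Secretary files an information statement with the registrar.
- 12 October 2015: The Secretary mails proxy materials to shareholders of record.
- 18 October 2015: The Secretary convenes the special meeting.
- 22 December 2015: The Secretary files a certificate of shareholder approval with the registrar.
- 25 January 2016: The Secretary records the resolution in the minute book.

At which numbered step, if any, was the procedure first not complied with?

Step 7

Step 1 — counting 7 days from 18 July 2015 (when the board resolution is passed) gives a deadline of 25 July 2015; completed 24 July 2015, before the deadline.
Step 2 — must wait 14 days from 23 August 2015 (end of the 30-day hold period, which began when the draft resolution is circulated on 24 July 2015), so not before 6 September 2015; done 9 September 2015, after the minimum wait.
Step 3 — 13 and 33 days from 16 September 2015 (end of the 7-day response period, which began when notice of the special meeting is given on 9 September 2015) are 29 September 2015 and 19 October 2015 respectively; done 30 September 2015, which is between those dates.
Step 4 — must wait 10 days from 30 September 2015 (when the information statement is filed), so not before 10 October 2015; done 12 October 2015 — permitted.
Step 5 — counting 15 days from 12 October 2015 (when the proxy materials are mailed) gives a deadline of 27 October 2015; 18 October 2015 is within that limit.
Step 6 — counting 105 days from 9 September 2015 (when notice of the special meeting is given) gives a deadline of 23 December 2015; completed 22 December 2015, before the deadline.
Step 7 — counting 30 days from 22 December 2015 (when the certificate of approval is filed) gives a deadline of 21 January 2016; done 25 January 2016 — 4 days late.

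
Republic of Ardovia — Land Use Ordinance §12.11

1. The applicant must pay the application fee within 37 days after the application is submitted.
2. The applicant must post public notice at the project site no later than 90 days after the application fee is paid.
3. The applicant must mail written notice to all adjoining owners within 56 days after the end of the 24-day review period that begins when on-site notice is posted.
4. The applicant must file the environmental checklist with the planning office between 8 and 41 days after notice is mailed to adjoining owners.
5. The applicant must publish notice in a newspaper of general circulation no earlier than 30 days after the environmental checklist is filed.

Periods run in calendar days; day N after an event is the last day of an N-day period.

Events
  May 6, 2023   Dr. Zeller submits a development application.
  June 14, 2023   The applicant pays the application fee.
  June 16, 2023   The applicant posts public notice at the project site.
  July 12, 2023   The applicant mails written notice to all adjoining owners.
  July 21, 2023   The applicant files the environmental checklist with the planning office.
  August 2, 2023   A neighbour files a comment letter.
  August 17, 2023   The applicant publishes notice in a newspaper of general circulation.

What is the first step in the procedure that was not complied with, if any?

Step 1 — counting 37 days from May 6, 2023 (when the application is submitted) gives a deadline of June 12, 2023; done June 14, 2023 — 2 days late.

Step 1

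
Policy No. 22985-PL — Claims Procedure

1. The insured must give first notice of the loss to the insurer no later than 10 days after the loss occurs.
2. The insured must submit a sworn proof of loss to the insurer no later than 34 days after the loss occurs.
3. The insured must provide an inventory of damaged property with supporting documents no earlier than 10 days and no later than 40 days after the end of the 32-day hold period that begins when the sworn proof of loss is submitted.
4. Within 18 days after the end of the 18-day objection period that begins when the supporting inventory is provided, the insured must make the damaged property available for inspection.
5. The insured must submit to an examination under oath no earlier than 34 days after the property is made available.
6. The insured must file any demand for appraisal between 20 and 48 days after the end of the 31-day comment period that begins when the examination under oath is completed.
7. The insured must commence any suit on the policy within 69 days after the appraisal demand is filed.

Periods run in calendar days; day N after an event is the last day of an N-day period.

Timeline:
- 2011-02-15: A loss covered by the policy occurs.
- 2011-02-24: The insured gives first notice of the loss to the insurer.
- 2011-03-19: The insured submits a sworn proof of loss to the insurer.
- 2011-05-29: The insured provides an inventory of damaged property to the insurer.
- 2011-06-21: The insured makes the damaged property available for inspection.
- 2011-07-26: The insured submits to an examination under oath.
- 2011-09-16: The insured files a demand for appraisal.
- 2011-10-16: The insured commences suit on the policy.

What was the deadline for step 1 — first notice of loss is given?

Step 1 runs from 2011-02-15, when the loss occurs. 10 days after 2011-02-15 is 2011-02-25.

2011-02-25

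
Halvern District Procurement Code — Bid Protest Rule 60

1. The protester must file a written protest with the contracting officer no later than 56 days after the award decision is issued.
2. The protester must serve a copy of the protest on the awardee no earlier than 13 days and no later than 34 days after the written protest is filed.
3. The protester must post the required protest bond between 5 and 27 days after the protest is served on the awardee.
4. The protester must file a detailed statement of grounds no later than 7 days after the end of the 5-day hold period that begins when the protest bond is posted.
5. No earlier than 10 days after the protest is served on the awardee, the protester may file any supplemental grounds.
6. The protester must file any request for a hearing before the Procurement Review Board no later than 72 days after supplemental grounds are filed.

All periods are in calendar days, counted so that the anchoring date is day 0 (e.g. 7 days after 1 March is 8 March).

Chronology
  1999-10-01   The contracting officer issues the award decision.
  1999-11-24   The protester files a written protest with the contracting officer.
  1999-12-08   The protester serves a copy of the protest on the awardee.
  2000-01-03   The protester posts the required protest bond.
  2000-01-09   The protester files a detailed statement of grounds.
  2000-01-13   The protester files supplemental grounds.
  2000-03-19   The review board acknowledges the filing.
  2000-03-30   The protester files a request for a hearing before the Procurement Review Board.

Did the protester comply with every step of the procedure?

Step 1: 56 days after 1999-10-01 (when the award decision is issued) is 1999-11-26; 1999-11-24 is within that limit.
Step 2: the window is 13–34 days after 1999-11-24 (when the written protest is filed), so 1999-12-07 through 1999-12-28; done 1999-12-08 — within the window.
Step 3: the window is 5–27 days after 1999-12-08 (when the protest is served on the awardee), so 1999-12-13 through 2000-01-04; 2000-01-03 falls inside that range.
Step 4: 7 days after 2000-01-08 (end of the 5-day hold period, which began when the protest bond is posted on 2000-01-03) is 2000-01-15; completed 2000-01-09, before the deadline.
Step 5: the earliest permitted date is 10 days after 1999-12-08 (when the protest is served on the awardee), i.e. 1999-12-18; 2000-01-13 is on or after that date.
Step 6: 72 days after 2000-01-13 (when supplemental grounds are filed) is 2000-03-25; 2000-03-30 misses that deadline by 5 days.

No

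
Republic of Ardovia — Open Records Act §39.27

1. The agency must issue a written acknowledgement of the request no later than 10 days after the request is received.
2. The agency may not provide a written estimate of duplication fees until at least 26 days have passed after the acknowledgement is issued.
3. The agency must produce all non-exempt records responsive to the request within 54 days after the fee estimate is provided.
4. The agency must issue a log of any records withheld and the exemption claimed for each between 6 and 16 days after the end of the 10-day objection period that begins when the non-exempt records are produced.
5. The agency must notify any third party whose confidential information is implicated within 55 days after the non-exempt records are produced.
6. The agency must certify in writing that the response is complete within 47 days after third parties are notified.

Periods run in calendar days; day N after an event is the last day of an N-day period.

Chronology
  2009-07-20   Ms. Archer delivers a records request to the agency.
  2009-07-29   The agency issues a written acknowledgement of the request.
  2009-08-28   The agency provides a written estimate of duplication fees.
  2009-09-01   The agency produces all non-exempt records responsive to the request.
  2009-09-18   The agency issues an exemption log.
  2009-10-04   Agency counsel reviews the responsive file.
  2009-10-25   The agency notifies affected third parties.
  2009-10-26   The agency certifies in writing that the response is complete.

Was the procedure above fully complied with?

Yes

Step 1: 10 days after 2009-07-20 (when the request is received) is 2009-07-30; completed 2009-07-29, before the deadline.
Step 2: the earliest permitted date is 26 days after 2009-07-29 (when the acknowledgement is issued), i.e. 2009-08-24; done 2009-08-28, after the minimum wait.
Step 3: 54 days after 2009-08-28 (when the fee estimate is provided) is 2009-10-21; done 2009-09-01 — timely.
Step 4: the window is 6–16 days after 2009-09-11 (end of the 10-day objection period, which began when the non-exempt records are produced on 2009-09-01), so 2009-09-17 through 2009-09-27; done 2009-09-18 — within the window.
Step 5: 55 days after 2009-09-01 (when the non-exempt records are produced) is 2009-10-26; completed 2009-10-25, before the deadline.
Step 6: 47 days after 2009-10-25 (when third parties are notified) is 2009-12-11; done 2009-10-26 — timely.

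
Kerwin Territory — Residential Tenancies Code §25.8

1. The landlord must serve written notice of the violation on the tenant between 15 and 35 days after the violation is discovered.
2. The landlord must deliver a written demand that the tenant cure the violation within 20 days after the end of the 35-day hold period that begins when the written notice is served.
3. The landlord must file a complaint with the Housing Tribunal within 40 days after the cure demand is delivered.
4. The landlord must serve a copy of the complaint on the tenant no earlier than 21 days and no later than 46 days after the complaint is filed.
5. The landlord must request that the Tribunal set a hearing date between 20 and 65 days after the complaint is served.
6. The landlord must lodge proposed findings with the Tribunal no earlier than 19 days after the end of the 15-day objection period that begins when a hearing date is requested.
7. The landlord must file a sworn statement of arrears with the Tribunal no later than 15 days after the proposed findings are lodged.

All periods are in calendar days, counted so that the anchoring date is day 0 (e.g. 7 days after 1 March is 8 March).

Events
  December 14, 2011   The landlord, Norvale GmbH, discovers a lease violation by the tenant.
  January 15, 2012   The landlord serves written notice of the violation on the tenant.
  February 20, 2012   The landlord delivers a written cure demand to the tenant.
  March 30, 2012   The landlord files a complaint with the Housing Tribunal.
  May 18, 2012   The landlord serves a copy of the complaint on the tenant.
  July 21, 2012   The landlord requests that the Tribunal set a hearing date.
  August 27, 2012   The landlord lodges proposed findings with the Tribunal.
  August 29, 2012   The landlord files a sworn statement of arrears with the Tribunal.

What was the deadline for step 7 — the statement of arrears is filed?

September 11, 2012

Step 7 runs from August 27, 2012, when the proposed findings are lodged. 15 days after August 27, 2012 is September 11, 2012.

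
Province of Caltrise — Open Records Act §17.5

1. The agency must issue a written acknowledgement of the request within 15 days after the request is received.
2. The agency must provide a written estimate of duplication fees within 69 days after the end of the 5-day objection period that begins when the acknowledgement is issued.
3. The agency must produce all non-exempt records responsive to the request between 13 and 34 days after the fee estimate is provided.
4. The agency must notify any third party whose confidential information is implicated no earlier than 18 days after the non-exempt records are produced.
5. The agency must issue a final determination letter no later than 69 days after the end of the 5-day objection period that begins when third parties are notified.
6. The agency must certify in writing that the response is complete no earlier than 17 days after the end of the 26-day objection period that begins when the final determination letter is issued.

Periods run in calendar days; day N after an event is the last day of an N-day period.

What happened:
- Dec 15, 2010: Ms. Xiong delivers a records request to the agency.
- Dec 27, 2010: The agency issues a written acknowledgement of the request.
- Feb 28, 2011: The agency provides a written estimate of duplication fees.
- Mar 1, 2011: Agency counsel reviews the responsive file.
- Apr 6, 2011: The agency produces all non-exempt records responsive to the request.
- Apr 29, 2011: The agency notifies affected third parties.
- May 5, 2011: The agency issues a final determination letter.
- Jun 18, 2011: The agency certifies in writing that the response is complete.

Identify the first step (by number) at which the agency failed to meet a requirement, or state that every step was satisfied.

Step 3

(1) due by Dec 15, 2010 + 15 days = Dec 30, 2010; done Dec 27, 2010 — timely.
(2) due by Jan 1, 2011 + 69 days = Mar 11, 2011; done Feb 28, 2011 — timely.
(3) the permitted window runs from Feb 28, 2011 + 13 = Mar 13, 2011 to Feb 28, 2011 + 34 = Apr 3, 2011; Apr 6, 2011 is 3 days past the end of the window.
The procedure was therefore not followed at step 3.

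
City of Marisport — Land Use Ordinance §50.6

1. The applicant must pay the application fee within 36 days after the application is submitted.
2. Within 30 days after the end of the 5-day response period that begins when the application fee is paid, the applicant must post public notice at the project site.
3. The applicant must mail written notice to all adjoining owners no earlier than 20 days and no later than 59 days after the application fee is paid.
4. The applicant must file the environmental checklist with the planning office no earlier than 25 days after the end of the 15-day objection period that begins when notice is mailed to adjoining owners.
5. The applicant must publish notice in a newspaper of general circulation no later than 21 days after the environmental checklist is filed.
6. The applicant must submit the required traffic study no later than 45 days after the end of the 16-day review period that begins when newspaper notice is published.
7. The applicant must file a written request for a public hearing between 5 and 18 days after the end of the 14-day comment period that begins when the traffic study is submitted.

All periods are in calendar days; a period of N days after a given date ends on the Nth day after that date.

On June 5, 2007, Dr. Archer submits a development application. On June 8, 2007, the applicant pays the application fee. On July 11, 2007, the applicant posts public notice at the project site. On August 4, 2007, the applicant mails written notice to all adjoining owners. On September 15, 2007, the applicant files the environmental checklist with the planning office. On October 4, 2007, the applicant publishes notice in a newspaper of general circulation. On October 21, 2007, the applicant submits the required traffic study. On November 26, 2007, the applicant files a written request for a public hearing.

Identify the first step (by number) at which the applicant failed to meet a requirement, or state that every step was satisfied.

(1) due by June 5, 2007 + 36 days = July 11, 2007; June 8, 2007 is within that limit.
(2) due by June 13, 2007 + 30 days = July 13, 2007; completed July 11, 2007, before the deadline.
(3) the permitted window runs from June 8, 2007 + 20 = June 28, 2007 to June 8, 2007 + 59 = August 6, 2007; done August 4, 2007 — within the window.
(4) permitted from August 19, 2007 + 25 days = September 13, 2007 onward; done September 15, 2007 — permitted.
(5) due by September 15, 2007 + 21 days = October 6, 2007; October 4, 2007 is within that limit.
(6) due by October 20, 2007 + 45 days = December 4, 2007; done October 21, 2007 — timely.
(7) the permitted window runs from November 4, 2007 + 5 = November 9, 2007 to November 4, 2007 + 18 = November 22, 2007; November 26, 2007 is 4 days past the end of the window.
The analysis stops there.

Step 7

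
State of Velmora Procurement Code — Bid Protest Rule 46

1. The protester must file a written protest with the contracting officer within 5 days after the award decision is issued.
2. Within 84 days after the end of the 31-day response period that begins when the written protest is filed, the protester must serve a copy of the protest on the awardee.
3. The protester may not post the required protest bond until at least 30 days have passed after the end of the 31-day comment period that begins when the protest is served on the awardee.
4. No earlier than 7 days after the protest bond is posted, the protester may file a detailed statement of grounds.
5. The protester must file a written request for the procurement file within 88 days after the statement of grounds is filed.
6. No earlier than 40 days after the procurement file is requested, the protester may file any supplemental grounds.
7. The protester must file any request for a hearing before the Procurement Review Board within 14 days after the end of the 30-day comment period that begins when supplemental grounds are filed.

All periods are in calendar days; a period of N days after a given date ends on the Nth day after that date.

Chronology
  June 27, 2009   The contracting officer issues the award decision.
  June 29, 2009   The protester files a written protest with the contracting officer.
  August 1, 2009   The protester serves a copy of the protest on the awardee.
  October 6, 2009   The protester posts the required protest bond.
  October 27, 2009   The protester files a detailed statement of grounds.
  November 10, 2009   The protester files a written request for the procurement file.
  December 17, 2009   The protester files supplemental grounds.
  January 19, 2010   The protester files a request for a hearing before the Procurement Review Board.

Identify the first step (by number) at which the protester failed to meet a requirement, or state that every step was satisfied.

Step 6

Step 1 — counting 5 days from June 27, 2009 (when the award decision is issued) gives a deadline of July 2, 2009; completed June 29, 2009, before the deadline.
Step 2 — counting 84 days from July 30, 2009 (end of the 31-day response period, which began when the written protest is filed on June 29, 2009) gives a deadline of October 22, 2009; completed August 1, 2009, before the deadline.
Step 3 — must wait 30 days from September 1, 2009 (end of the 31-day comment period, which began when the protest is served on the awardee on August 1, 2009), so not before October 1, 2009; done October 6, 2009, after the minimum wait.
Step 4 — must wait 7 days from October 6, 2009 (when the protest bond is posted), so not before October 13, 2009; done October 27, 2009, after the minimum wait.
Step 5 — counting 88 days from October 27, 2009 (when the statement of grounds is filed) gives a deadline of January 23, 2010; completed November 10, 2009, before the deadline.
Step 6 — must wait 40 days from November 10, 2009 (when the procurement file is requested), so not before December 20, 2009; December 17, 2009 is 3 days before the earliest permitted date.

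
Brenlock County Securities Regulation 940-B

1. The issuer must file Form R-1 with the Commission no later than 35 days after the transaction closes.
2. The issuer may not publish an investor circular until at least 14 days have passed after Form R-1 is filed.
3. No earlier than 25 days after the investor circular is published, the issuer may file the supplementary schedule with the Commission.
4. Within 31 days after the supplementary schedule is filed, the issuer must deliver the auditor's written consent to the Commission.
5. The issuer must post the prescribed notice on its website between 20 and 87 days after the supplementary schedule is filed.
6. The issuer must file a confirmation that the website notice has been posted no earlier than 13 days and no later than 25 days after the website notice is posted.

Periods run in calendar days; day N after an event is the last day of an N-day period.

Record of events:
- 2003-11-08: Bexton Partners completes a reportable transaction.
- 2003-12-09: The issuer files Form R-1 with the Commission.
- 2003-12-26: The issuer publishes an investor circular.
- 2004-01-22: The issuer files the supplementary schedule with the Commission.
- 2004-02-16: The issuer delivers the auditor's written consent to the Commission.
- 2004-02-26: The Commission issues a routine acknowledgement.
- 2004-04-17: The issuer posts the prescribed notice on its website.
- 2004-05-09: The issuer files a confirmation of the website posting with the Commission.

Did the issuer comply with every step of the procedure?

Step 1 — counting 35 days from 2003-11-08 (when the transaction closes) gives a deadline of 2003-12-13; done 2003-12-09 — timely.
Step 2 — must wait 14 days from 2003-12-09 (when Form R-1 is filed), so not before 2003-12-23; done 2003-12-26 — permitted.
Step 3 — must wait 25 days from 2003-12-26 (when the investor circular is published), so not before 2004-01-20; 2004-01-22 is on or after that date.
Step 4 — counting 31 days from 2004-01-22 (when the supplementary schedule is filed) gives a deadline of 2004-02-22; 2004-02-16 is within that limit.
Step 5 — 20 and 87 days from 2004-01-22 (when the supplementary schedule is filed) are 2004-02-11 and 2004-04-18 respectively; done 2004-04-17, which is between those dates.
Step 6 — 13 and 25 days from 2004-04-17 (when the website notice is posted) are 2004-04-30 and 2004-05-12 respectively; done 2004-05-09, which is between those dates.

Yes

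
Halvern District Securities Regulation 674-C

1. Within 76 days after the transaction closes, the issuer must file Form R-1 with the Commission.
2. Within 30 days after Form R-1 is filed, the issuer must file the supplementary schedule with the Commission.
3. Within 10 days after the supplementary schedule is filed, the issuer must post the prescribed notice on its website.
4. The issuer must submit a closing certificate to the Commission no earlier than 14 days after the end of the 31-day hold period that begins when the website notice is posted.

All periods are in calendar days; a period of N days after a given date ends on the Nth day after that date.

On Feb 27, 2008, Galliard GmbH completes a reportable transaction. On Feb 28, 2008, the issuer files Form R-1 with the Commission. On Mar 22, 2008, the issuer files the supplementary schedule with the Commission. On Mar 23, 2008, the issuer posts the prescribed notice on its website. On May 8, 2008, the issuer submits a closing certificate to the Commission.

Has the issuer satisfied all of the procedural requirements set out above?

Step 1: 76 days after Feb 27, 2008 (when the transaction closes) is May 13, 2008; done Feb 28, 2008 — timely.
Step 2: 30 days after Feb 28, 2008 (when Form R-1 is filed) is Mar 29, 2008; done Mar 22, 2008 — timely.
Step 3: 10 days after Mar 22, 2008 (when the supplementary schedule is filed) is Apr 1, 2008; Mar 23, 2008 is within that limit.
Step 4: the earliest permitted date is 14 days after Apr 23, 2008 (end of the 31-day hold period, which began when the website notice is posted on Mar 23, 2008), i.e. May 7, 2008; done May 8, 2008 — permitted.

Yes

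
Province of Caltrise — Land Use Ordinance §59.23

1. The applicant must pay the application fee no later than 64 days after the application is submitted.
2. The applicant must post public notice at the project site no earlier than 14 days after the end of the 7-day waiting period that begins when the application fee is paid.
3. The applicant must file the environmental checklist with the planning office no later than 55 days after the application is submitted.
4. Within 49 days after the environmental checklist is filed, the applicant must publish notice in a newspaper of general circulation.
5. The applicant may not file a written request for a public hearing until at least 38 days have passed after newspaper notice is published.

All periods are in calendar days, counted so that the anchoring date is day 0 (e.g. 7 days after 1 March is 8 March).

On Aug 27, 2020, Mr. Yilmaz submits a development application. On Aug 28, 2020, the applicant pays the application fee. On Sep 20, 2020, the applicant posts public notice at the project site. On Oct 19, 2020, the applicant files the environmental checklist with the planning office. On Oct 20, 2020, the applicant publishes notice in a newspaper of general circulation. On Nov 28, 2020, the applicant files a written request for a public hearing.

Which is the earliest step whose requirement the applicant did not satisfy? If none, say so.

Step 1: 64 days after Aug 27, 2020 (when the application is submitted) is Oct 30, 2020; done Aug 28, 2020 — timely.
Step 2: the earliest permitted date is 14 days after Sep 4, 2020 (end of the 7-day waiting period, which began when the application fee is paid on Aug 28, 2020), i.e. Sep 18, 2020; done Sep 20, 2020, after the minimum wait.
Step 3: 55 days after Aug 27, 2020 (when the application is submitted) is Oct 21, 2020; completed Oct 19, 2020, before the deadline.
Step 4: 49 days after Oct 19, 2020 (when the environmental checklist is filed) is Dec 7, 2020; Oct 20, 2020 is within that limit.
Step 5: the earliest permitted date is 38 days after Oct 20, 2020 (when newspaper notice is published), i.e. Nov 27, 2020; Nov 28, 2020 is on or after that date.

None — every step was satisfied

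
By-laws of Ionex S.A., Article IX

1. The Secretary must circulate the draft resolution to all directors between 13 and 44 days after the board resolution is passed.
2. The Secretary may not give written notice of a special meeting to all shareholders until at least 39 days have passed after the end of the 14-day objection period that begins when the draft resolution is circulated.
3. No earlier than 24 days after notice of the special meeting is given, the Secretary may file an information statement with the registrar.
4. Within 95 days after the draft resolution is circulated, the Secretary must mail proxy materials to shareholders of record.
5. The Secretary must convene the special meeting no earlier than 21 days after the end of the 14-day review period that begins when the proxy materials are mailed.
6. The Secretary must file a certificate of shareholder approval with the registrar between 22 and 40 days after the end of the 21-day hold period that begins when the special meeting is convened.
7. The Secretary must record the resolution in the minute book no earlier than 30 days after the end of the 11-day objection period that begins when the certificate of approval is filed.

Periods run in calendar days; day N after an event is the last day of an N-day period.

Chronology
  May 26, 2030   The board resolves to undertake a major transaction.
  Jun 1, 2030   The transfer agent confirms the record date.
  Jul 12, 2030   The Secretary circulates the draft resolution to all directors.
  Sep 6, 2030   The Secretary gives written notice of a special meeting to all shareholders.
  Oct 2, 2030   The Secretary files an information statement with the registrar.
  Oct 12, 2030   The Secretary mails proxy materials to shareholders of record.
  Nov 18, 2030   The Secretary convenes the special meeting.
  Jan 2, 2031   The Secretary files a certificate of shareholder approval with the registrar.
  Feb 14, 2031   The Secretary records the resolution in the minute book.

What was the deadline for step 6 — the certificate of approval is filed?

Jan 18, 2031

The special meeting is convened on Nov 18, 2030; the 21-day hold period therefore ends Dec 9, 2030, and step 6 runs from that date. The window is 22–40 days after Dec 9, 2030; it closes on Jan 18, 2031.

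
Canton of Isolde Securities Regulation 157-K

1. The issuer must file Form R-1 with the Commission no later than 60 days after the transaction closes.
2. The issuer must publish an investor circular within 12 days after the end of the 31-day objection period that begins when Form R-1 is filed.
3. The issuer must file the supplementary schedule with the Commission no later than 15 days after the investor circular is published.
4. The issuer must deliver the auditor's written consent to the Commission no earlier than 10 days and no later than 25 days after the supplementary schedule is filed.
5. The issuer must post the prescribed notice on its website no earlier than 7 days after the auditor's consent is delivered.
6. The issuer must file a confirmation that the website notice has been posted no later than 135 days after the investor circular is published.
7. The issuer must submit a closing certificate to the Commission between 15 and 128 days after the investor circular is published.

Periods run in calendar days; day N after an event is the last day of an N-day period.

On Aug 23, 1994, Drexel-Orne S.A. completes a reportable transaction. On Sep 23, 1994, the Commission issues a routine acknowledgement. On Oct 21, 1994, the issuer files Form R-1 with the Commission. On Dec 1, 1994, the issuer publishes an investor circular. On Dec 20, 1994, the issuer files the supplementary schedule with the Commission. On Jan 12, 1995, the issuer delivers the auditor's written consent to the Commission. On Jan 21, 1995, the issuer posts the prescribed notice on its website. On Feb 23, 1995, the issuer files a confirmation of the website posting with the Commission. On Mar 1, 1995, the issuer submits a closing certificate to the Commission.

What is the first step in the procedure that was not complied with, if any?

Step 1: 60 days after Aug 23, 1994 (when the transaction closes) is Oct 22, 1994; done Oct 21, 1994 — timely.
Step 2: 12 days after Nov 21, 1994 (end of the 31-day objection period, which began when Form R-1 is filed on Oct 21, 1994) is Dec 3, 1994; completed Dec 1, 1994, before the deadline.
Step 3: 15 days after Dec 1, 1994 (when the investor circular is published) is Dec 16, 1994; done Dec 20, 1994 — 4 days late.
The procedure was therefore not followed at step 3.

Step 3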